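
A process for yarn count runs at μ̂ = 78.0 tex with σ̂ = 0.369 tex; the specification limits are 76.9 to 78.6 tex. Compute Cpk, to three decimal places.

Cpu = (USL − μ̂) / (3σ̂) = (78.6 − 78.0) / (3 × 0.369) = 0.5420; Cpl = (μ̂ − LSL) / (3σ̂) = (78.0 − 76.9) / (3 × 0.369) = 0.9937; Cpk = min(Cpu, Cpl) = 0.5420

0.542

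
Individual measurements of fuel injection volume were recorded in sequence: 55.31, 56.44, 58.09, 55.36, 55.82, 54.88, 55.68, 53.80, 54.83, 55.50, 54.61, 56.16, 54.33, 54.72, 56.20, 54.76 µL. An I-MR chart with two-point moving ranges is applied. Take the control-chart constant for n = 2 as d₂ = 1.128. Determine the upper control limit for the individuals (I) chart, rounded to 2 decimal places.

X̄ = (55.31 + 56.44 + 58.09 + 55.36 + 55.82 + 54.88 + 55.68 + 53.80 + 54.83 + 55.50 + 54.61 + 56.16 + 54.33 + 54.72 + 56.20 + 54.76) / 16 = 55.4056
Moving ranges: 1.13, 1.65, 2.73, 0.46, 0.94, 0.80, 1.88, 1.03, 0.67, 0.89, 1.55, 1.83, 0.39, 1.48, 1.44; M̄R̄ = 18.8700 / 15 = 1.2580
UCL = X̄ + 3·M̄R̄/d₂ = 55.4056 + 3 × 1.2580 / 1.128 = 58.7514

58.75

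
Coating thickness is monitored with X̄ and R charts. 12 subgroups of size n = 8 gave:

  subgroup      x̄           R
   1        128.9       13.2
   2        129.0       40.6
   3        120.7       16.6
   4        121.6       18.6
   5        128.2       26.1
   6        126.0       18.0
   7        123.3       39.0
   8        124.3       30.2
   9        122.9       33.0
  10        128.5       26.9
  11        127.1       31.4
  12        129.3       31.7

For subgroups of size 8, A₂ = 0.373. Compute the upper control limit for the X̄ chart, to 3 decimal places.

135.928

X̄̄ = (128.9 + 129.0 + 120.7 + 121.6 + 128.2 + 126.0 + 123.3 + 124.3 + 122.9 + 128.5 + 127.1 + 129.3) / 12 = 1509.8000 / 12 = 125.8167
R̄ = (13.2 + 40.6 + 16.6 + 18.6 + 26.1 + 18.0 + 39.0 + 30.2 + 33.0 + 26.9 + 31.4 + 31.7) / 12 = 325.3000 / 12 = 27.1083
UCL = X̄̄ + A₂·R̄ = 125.8167 + 0.373 × 27.1083 = 135.9281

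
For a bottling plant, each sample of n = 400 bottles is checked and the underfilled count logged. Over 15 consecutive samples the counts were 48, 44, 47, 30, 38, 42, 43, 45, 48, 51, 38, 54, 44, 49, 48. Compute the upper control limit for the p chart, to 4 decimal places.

0.1587

p̄ = Σdᵢ / (k·n) = 669 / (15 × 400) = 0.11150
UCL = p̄ + 3·√(p̄(1−p̄)/n) = 0.11150 + 3 × √(0.11150×0.88850/400) = 0.11150 + 3 × 0.01574 = 0.15871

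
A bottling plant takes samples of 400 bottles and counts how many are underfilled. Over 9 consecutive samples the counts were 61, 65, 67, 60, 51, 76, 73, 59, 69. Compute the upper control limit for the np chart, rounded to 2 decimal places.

p̄ = Σdᵢ / (k·n) = 581 / (9 × 400) = 0.16139
UCL = np̄ + 3·√(np̄(1−p̄)) = 64.5556 + 3 × √(64.5556×0.83861) = 64.5556 + 3 × 7.3578 = 86.6289

86.63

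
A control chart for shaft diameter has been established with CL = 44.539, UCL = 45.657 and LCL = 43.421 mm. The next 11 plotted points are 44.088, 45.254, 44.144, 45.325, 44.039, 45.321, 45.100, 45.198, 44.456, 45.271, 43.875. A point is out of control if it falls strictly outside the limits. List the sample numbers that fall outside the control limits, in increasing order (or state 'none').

none

All 11 points lie within [43.421, 45.657].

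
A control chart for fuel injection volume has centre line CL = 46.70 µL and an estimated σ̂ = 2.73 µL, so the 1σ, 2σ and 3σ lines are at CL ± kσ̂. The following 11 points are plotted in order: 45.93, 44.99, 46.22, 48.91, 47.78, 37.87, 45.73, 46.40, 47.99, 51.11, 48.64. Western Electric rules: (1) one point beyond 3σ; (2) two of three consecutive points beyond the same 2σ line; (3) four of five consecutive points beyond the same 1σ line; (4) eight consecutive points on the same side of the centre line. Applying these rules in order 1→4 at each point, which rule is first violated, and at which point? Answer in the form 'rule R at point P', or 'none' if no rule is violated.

rule 1 at point 6

Zone of each point (C = within 1σ̂, B = 1σ̂–2σ̂, A = 2σ̂–3σ̂, * = beyond 3σ̂; sign = side of CL): 1:-C, 2:-C, 3:-C, 4:+C, 5:+C, 6:-*, 7:-C, 8:-C, 9:+C, 10:+B, 11:+C
Rule 1 (one point beyond the 3σ limits) is satisfied at point 6.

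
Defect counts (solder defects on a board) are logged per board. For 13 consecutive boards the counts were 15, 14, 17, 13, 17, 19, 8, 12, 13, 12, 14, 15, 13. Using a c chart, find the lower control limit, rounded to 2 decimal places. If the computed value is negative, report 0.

c̄ = (15 + 14 + 17 + 13 + 17 + 19 + 8 + 12 + 13 + 12 + 14 + 15 + 13) / 13 = 182 / 13 = 14.0000
LCL = c̄ − 3√c̄ = 14.0000 − 3 × 3.7417 = 2.7750

2.78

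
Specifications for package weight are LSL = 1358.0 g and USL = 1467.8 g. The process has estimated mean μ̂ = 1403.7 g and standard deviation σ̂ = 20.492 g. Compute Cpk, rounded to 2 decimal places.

0.74

Cpu = (USL − μ̂) / (3σ̂) = (1467.8 − 1403.7) / (3 × 20.492) = 1.0427; Cpl = (μ̂ − LSL) / (3σ̂) = (1403.7 − 1358.0) / (3 × 20.492) = 0.7434; Cpk = min(Cpu, Cpl) = 0.7434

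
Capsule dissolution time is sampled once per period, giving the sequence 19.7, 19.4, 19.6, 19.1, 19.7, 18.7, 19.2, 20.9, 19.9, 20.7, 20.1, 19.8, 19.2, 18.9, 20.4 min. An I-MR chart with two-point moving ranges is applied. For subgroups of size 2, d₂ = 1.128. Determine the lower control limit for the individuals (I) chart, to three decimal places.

X̄ = (19.7 + 19.4 + 19.6 + 19.1 + 19.7 + 18.7 + 19.2 + 20.9 + 19.9 + 20.7 + 20.1 + 19.8 + 19.2 + 18.9 + 20.4) / 15 = 19.6867
Moving ranges: 0.3, 0.2, 0.5, 0.6, 1.0, 0.5, 1.7, 1.0, 0.8, 0.6, 0.3, 0.6, 0.3, 1.5; M̄R̄ = 9.9000 / 14 = 0.7071
LCL = X̄ − 3·M̄R̄/d₂ = 19.6867 − 3 × 0.7071 / 1.128 = 17.8060

17.806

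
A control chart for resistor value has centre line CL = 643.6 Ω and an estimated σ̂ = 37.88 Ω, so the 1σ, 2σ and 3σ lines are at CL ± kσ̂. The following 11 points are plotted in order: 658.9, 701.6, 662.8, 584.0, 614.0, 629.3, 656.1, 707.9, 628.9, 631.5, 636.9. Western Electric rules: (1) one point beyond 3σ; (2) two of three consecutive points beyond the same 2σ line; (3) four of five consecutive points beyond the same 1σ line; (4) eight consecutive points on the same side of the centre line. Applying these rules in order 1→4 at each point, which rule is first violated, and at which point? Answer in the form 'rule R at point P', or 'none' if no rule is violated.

none

Zone of each point (C = within 1σ̂, B = 1σ̂–2σ̂, A = 2σ̂–3σ̂, * = beyond 3σ̂; sign = side of CL): 1:+C, 2:+B, 3:+C, 4:-B, 5:-C, 6:-C, 7:+C, 8:+B, 9:-C, 10:-C, 11:-C
No rule fires across all 11 points.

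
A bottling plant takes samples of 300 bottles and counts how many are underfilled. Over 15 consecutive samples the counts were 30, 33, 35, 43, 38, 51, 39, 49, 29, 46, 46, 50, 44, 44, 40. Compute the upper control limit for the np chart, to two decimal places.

59.01

p̄ = Σdᵢ / (k·n) = 617 / (15 × 300) = 0.13711
UCL = np̄ + 3·√(np̄(1−p̄)) = 41.1333 + 3 × √(41.1333×0.86289) = 41.1333 + 3 × 5.9576 = 59.0063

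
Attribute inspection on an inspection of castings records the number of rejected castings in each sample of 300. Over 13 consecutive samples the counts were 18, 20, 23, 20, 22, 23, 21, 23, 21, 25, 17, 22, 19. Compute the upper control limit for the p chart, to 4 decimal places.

0.1145

p̄ = Σdᵢ / (k·n) = 274 / (13 × 300) = 0.07026
UCL = p̄ + 3·√(p̄(1−p̄)/n) = 0.07026 + 3 × √(0.07026×0.92974/300) = 0.07026 + 3 × 0.01476 = 0.11452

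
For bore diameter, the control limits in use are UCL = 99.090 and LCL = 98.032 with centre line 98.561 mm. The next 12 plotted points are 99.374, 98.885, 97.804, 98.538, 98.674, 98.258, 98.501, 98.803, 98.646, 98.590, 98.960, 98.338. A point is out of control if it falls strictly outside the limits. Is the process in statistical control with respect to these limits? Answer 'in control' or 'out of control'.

out of control

Compare each point to [98.032, 99.090]: sample 1 = 99.374 > UCL; sample 3 = 97.804 < LCL.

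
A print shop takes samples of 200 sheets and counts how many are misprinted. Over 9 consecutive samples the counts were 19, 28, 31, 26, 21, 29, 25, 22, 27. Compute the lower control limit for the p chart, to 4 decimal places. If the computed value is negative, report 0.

0.0561

p̄ = Σdᵢ / (k·n) = 228 / (9 × 200) = 0.12667
LCL = p̄ − 3·√(p̄(1−p̄)/n) = 0.12667 − 3 × 0.02352 = 0.05611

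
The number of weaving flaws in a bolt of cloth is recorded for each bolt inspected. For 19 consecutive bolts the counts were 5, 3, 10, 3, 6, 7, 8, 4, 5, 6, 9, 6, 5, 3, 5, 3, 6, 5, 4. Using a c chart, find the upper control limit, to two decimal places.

c̄ = (5 + 3 + 10 + 3 + 6 + 7 + 8 + 4 + 5 + 6 + 9 + 6 + 5 + 3 + 5 + 3 + 6 + 5 + 4) / 19 = 103 / 19 = 5.4211
UCL = c̄ + 3√c̄ = 5.4211 + 3 × √5.4211 = 5.4211 + 3 × 2.3283 = 12.4060

12.41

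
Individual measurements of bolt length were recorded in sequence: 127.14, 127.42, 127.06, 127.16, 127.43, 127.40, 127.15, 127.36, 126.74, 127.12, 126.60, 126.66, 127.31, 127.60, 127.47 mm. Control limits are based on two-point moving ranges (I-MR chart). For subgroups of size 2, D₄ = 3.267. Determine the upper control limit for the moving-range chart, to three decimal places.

Moving ranges: 0.28, 0.36, 0.10, 0.27, 0.03, 0.25, 0.21, 0.62, 0.38, 0.52, 0.06, 0.65, 0.29, 0.13; M̄R̄ = 4.1500 / 14 = 0.2964
UCL_MR = D₄·M̄R̄ = 3.267 × 0.2964 = 0.9684

0.968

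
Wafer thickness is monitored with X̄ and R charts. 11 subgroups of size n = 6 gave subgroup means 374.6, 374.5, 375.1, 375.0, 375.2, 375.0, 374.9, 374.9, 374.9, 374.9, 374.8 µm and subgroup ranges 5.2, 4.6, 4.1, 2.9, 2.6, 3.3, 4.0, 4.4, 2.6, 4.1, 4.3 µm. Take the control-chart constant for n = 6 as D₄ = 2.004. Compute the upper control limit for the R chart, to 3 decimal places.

R̄ = (5.2 + 4.6 + 4.1 + 2.9 + 2.6 + 3.3 + 4.0 + 4.4 + 2.6 + 4.1 + 4.3) / 11 = 42.1000 / 11 = 3.8273
UCL_R = D₄·R̄ = 2.004 × 3.8273 = 7.6699

7.670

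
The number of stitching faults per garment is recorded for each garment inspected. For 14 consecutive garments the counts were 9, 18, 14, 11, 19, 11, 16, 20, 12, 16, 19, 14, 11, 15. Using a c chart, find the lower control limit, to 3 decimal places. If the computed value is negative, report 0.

c̄ = (9 + 18 + 14 + 11 + 19 + 11 + 16 + 20 + 12 + 16 + 19 + 14 + 11 + 15) / 14 = 205 / 14 = 14.6429
LCL = c̄ − 3√c̄ = 14.6429 − 3 × 3.8266 = 3.1631

3.163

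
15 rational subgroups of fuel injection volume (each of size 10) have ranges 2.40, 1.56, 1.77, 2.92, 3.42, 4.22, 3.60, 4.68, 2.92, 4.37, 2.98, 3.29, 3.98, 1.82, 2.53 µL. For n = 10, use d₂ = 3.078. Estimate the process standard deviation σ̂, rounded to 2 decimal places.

R̄ = (2.40 + 1.56 + 1.77 + 2.92 + 3.42 + 4.22 + 3.60 + 4.68 + 2.92 + 4.37 + 2.98 + 3.29 + 3.98 + 1.82 + 2.53) / 15 = 3.0973
σ̂ = R̄ / d₂ = 3.0973 / 3.078 = 1.0063

1.01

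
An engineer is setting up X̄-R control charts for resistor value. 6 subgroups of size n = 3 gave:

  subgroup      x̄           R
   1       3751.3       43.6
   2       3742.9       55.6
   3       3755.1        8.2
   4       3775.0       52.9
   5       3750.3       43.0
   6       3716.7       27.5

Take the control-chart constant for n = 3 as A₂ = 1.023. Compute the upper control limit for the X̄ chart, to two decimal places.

X̄̄ = (3751.3 + 3742.9 + 3755.1 + 3775.0 + 3750.3 + 3716.7) / 6 = 22491.3000 / 6 = 3748.5500
R̄ = (43.6 + 55.6 + 8.2 + 52.9 + 43.0 + 27.5) / 6 = 230.8000 / 6 = 38.4667
UCL = X̄̄ + A₂·R̄ = 3748.5500 + 1.023 × 38.4667 = 3787.9014

3787.90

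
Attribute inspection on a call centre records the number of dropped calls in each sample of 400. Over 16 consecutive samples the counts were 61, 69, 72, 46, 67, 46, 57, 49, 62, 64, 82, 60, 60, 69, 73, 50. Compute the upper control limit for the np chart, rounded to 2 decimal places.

83.36

p̄ = Σdᵢ / (k·n) = 987 / (16 × 400) = 0.15422
UCL = np̄ + 3·√(np̄(1−p̄)) = 61.6875 + 3 × √(61.6875×0.84578) = 61.6875 + 3 × 7.2232 = 83.3570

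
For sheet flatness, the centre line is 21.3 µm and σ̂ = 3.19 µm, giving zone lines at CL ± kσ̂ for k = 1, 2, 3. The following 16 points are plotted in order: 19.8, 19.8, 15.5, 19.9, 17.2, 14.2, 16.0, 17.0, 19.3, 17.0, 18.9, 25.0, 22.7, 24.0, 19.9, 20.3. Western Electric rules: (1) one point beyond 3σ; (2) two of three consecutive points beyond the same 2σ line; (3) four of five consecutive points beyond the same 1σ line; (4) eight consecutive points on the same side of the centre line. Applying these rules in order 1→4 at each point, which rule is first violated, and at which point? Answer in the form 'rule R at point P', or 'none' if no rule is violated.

Zone of each point (C = within 1σ̂, B = 1σ̂–2σ̂, A = 2σ̂–3σ̂, * = beyond 3σ̂; sign = side of CL): 1:-C, 2:-C, 3:-B, 4:-C, 5:-B, 6:-A, 7:-B, 8:-B, 9:-C, 10:-B, 11:-C, 12:+B, 13:+C, 14:+C, 15:-C, 16:-C
Rule 3 (four of five consecutive points beyond the same 1σ limit) is satisfied at point 7.

rule 3 at point 7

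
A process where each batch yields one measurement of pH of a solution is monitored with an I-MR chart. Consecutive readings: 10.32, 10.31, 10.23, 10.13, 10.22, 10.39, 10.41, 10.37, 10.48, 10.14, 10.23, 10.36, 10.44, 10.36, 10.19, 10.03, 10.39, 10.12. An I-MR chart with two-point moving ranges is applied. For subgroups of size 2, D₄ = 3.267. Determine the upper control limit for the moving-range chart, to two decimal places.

0.44

Moving ranges: 0.01, 0.08, 0.10, 0.09, 0.17, 0.02, 0.04, 0.11, 0.34, 0.09, 0.13, 0.08, 0.08, 0.17, 0.16, 0.36, 0.27; M̄R̄ = 2.3000 / 17 = 0.1353
UCL_MR = D₄·M̄R̄ = 3.267 × 0.1353 = 0.4420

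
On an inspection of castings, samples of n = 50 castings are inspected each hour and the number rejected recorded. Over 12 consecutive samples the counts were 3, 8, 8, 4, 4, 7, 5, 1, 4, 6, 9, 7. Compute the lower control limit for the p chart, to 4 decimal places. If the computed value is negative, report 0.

0.0000

p̄ = Σdᵢ / (k·n) = 66 / (12 × 50) = 0.11000
LCL = p̄ − 3·√(p̄(1−p̄)/n) = 0.11000 − 3 × 0.04425 = -0.02275 → 0 (negative, so LCL = 0)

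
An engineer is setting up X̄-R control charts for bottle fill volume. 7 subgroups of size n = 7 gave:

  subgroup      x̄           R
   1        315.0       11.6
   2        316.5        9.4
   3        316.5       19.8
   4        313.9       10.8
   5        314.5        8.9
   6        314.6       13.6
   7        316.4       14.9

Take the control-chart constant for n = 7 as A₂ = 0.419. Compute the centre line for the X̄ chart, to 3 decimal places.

315.343

X̄̄ = (315.0 + 316.5 + 316.5 + 313.9 + 314.5 + 314.6 + 316.4) / 7 = 2207.4000 / 7 = 315.3429
CL = X̄̄ = 315.3429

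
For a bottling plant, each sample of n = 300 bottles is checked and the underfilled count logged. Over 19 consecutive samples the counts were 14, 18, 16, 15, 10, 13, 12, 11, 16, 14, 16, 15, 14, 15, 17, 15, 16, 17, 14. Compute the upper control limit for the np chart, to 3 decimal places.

p̄ = Σdᵢ / (k·n) = 278 / (19 × 300) = 0.04877
UCL = np̄ + 3·√(np̄(1−p̄)) = 14.6316 + 3 × √(14.6316×0.95123) = 14.6316 + 3 × 3.7307 = 25.8236

25.824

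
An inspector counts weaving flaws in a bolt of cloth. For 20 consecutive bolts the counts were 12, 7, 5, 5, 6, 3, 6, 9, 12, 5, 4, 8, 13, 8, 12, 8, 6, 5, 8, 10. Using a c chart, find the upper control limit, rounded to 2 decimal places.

c̄ = (12 + 7 + 5 + 5 + 6 + 3 + 6 + 9 + 12 + 5 + 4 + 8 + 13 + 8 + 12 + 8 + 6 + 5 + 8 + 10) / 20 = 152 / 20 = 7.6000
UCL = c̄ + 3√c̄ = 7.6000 + 3 × √7.6000 = 7.6000 + 3 × 2.7568 = 15.8704

15.87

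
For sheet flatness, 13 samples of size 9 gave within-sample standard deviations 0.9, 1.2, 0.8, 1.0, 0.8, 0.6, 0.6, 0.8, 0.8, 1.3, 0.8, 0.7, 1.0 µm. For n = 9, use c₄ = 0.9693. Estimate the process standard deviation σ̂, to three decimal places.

s̄ = (0.9 + 1.2 + 0.8 + 1.0 + 0.8 + 0.6 + 0.6 + 0.8 + 0.8 + 1.3 + 0.8 + 0.7 + 1.0) / 13 = 0.8692
σ̂ = s̄ / c₄ = 0.8692 / 0.9693 = 0.8968

0.897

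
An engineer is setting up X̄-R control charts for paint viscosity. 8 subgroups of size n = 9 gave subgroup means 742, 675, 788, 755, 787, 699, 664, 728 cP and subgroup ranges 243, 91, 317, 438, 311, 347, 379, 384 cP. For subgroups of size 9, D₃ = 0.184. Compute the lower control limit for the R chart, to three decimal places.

R̄ = (243 + 91 + 317 + 438 + 311 + 347 + 379 + 384) / 8 = 2510.0000 / 8 = 313.7500
LCL_R = D₃·R̄ = 0.184 × 313.7500 = 57.7300

57.730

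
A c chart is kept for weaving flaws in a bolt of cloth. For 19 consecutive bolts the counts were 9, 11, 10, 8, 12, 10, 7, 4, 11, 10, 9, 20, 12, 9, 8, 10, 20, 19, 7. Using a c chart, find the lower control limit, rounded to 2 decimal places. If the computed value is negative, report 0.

c̄ = (9 + 11 + 10 + 8 + 12 + 10 + 7 + 4 + 11 + 10 + 9 + 20 + 12 + 9 + 8 + 10 + 20 + 19 + 7) / 19 = 206 / 19 = 10.8421
LCL = c̄ − 3√c̄ = 10.8421 − 3 × 3.2927 = 0.9639

0.96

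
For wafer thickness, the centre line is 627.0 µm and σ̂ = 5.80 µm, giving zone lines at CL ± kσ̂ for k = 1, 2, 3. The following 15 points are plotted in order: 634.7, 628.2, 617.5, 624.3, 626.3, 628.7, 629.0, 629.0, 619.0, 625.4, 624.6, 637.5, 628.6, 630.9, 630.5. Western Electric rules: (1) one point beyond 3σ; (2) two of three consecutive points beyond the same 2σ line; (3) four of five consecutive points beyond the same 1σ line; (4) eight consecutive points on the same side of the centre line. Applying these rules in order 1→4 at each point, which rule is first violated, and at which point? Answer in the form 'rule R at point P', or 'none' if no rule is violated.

Zone of each point (C = within 1σ̂, B = 1σ̂–2σ̂, A = 2σ̂–3σ̂, * = beyond 3σ̂; sign = side of CL): 1:+B, 2:+C, 3:-B, 4:-C, 5:-C, 6:+C, 7:+C, 8:+C, 9:-B, 10:-C, 11:-C, 12:+B, 13:+C, 14:+C, 15:+C
No rule fires across all 15 points.

none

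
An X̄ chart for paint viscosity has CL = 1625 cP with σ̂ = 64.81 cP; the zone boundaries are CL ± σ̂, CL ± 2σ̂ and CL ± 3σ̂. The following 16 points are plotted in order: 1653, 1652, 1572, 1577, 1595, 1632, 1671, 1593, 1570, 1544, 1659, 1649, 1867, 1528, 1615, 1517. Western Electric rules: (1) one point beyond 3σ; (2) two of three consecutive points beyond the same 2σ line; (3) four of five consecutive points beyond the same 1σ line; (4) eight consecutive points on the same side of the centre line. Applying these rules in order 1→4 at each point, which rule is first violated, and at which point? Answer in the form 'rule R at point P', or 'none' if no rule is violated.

rule 1 at point 13

Zone of each point (C = within 1σ̂, B = 1σ̂–2σ̂, A = 2σ̂–3σ̂, * = beyond 3σ̂; sign = side of CL): 1:+C, 2:+C, 3:-C, 4:-C, 5:-C, 6:+C, 7:+C, 8:-C, 9:-C, 10:-B, 11:+C, 12:+C, 13:+*, 14:-B, 15:-C, 16:-B
Rule 1 (one point beyond the 3σ limits) is satisfied at point 13.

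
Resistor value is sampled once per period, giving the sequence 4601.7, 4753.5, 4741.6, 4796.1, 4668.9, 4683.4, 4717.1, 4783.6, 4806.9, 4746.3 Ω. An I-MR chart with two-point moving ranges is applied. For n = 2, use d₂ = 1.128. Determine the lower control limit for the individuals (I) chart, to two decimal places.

X̄ = (4601.7 + 4753.5 + 4741.6 + 4796.1 + 4668.9 + 4683.4 + 4717.1 + 4783.6 + 4806.9 + 4746.3) / 10 = 4729.9100
Moving ranges: 151.8, 11.9, 54.5, 127.2, 14.5, 33.7, 66.5, 23.3, 60.6; M̄R̄ = 544.0000 / 9 = 60.4444
LCL = X̄ − 3·M̄R̄/d₂ = 4729.9100 − 3 × 60.4444 / 1.128 = 4569.1535

4569.15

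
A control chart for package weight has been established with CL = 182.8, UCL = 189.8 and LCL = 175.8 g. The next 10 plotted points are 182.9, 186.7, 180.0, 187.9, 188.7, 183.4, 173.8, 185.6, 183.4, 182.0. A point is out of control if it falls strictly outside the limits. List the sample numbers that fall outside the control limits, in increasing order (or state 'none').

Compare each point to [175.8, 189.8]: sample 7 = 173.8 < LCL.

7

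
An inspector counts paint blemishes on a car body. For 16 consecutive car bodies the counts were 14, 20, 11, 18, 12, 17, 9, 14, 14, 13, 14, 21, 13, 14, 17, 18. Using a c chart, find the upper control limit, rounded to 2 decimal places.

c̄ = (14 + 20 + 11 + 18 + 12 + 17 + 9 + 14 + 14 + 13 + 14 + 21 + 13 + 14 + 17 + 18) / 16 = 239 / 16 = 14.9375
UCL = c̄ + 3√c̄ = 14.9375 + 3 × √14.9375 = 14.9375 + 3 × 3.8649 = 26.5322

26.53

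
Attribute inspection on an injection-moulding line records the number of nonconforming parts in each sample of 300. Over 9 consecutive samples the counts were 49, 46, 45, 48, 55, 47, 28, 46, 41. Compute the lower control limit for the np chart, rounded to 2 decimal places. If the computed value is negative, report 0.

p̄ = Σdᵢ / (k·n) = 405 / (9 × 300) = 0.15000
LCL = np̄ − 3·√(np̄(1−p̄)) = 45.0000 − 3 × 6.1847 = 26.4460

26.45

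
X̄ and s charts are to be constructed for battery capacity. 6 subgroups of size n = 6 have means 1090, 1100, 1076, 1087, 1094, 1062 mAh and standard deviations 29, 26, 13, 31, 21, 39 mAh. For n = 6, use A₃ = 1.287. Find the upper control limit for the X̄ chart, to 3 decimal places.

X̄̄ = (1090 + 1100 + 1076 + 1087 + 1094 + 1062) / 6 = 1084.8333
s̄ = (29 + 26 + 13 + 31 + 21 + 39) / 6 = 26.5000
UCL = X̄̄ + A₃·s̄ = 1084.8333 + 1.287 × 26.5000 = 1118.9388

1118.939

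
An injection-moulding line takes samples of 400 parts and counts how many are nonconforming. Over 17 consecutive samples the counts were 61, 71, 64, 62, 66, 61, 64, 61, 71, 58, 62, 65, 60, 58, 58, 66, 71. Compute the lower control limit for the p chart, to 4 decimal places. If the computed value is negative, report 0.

p̄ = Σdᵢ / (k·n) = 1079 / (17 × 400) = 0.15868
LCL = p̄ − 3·√(p̄(1−p̄)/n) = 0.15868 − 3 × 0.01827 = 0.10387

0.1039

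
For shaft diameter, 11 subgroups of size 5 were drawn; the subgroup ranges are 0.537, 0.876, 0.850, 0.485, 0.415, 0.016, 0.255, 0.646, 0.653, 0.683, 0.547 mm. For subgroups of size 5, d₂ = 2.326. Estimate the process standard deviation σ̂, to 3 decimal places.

0.233

R̄ = (0.537 + 0.876 + 0.850 + 0.485 + 0.415 + 0.016 + 0.255 + 0.646 + 0.653 + 0.683 + 0.547) / 11 = 0.5421
σ̂ = R̄ / d₂ = 0.5421 / 2.326 = 0.2331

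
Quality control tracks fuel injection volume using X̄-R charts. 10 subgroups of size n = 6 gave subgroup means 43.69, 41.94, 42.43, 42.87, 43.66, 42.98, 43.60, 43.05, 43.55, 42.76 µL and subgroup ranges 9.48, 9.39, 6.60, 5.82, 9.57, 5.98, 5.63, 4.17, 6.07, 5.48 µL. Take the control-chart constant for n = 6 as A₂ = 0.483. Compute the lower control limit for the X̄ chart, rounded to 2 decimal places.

39.76

X̄̄ = (43.69 + 41.94 + 42.43 + 42.87 + 43.66 + 42.98 + 43.60 + 43.05 + 43.55 + 42.76) / 10 = 430.5300 / 10 = 43.0530
R̄ = (9.48 + 9.39 + 6.60 + 5.82 + 9.57 + 5.98 + 5.63 + 4.17 + 6.07 + 5.48) / 10 = 68.1900 / 10 = 6.8190
LCL = X̄̄ − A₂·R̄ = 43.0530 − 0.483 × 6.8190 = 39.7594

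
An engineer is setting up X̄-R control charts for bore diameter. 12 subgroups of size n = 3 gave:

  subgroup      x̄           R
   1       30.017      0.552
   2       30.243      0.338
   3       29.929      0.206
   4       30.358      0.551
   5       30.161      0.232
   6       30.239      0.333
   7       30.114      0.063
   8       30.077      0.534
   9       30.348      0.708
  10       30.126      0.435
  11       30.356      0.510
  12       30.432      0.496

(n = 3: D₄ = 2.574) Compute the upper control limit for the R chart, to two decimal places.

R̄ = (0.552 + 0.338 + 0.206 + 0.551 + 0.232 + 0.333 + 0.063 + 0.534 + 0.708 + 0.435 + 0.510 + 0.496) / 12 = 4.9580 / 12 = 0.4132
UCL_R = D₄·R̄ = 2.574 × 0.4132 = 1.0635

1.06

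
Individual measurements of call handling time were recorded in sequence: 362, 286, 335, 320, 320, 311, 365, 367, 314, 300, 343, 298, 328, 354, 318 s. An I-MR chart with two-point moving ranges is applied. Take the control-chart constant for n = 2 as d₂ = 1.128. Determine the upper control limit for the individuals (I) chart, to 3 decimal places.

X̄ = (362 + 286 + 335 + 320 + 320 + 311 + 365 + 367 + 314 + 300 + 343 + 298 + 328 + 354 + 318) / 15 = 328.0667
Moving ranges: 76, 49, 15, 0, 9, 54, 2, 53, 14, 43, 45, 30, 26, 36; M̄R̄ = 452.0000 / 14 = 32.2857
UCL = X̄ + 3·M̄R̄/d₂ = 328.0667 + 3 × 32.2857 / 1.128 = 413.9329

413.933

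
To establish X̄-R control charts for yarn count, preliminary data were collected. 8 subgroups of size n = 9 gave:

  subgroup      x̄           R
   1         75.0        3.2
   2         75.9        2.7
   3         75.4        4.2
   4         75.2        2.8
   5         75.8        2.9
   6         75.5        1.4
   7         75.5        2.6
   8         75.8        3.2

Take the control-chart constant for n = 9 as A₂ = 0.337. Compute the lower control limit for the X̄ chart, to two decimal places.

74.54

X̄̄ = (75.0 + 75.9 + 75.4 + 75.2 + 75.8 + 75.5 + 75.5 + 75.8) / 8 = 604.1000 / 8 = 75.5125
R̄ = (3.2 + 2.7 + 4.2 + 2.8 + 2.9 + 1.4 + 2.6 + 3.2) / 8 = 23.0000 / 8 = 2.8750
LCL = X̄̄ − A₂·R̄ = 75.5125 − 0.337 × 2.8750 = 74.5436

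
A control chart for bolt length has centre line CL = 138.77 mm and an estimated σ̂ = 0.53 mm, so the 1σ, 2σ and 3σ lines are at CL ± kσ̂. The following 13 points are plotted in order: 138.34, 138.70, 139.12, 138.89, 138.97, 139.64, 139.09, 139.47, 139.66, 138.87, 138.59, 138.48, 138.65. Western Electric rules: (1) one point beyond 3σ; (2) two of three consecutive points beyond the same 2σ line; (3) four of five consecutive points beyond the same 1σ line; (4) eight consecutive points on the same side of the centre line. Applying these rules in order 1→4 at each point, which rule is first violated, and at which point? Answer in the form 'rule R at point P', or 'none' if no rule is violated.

rule 4 at point 10

Zone of each point (C = within 1σ̂, B = 1σ̂–2σ̂, A = 2σ̂–3σ̂, * = beyond 3σ̂; sign = side of CL): 1:-C, 2:-C, 3:+C, 4:+C, 5:+C, 6:+B, 7:+C, 8:+B, 9:+B, 10:+C, 11:-C, 12:-C, 13:-C
Rule 4 (eight consecutive points on the same side of the centre line) is satisfied at point 10.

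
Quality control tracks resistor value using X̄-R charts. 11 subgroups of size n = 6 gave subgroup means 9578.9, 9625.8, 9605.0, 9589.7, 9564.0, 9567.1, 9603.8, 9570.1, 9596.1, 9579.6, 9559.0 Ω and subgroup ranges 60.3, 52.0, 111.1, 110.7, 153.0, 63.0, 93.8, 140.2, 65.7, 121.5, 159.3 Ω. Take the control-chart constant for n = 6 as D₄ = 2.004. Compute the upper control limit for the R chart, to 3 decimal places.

205.975

R̄ = (60.3 + 52.0 + 111.1 + 110.7 + 153.0 + 63.0 + 93.8 + 140.2 + 65.7 + 121.5 + 159.3) / 11 = 1130.6000 / 11 = 102.7818
UCL_R = D₄·R̄ = 2.004 × 102.7818 = 205.9748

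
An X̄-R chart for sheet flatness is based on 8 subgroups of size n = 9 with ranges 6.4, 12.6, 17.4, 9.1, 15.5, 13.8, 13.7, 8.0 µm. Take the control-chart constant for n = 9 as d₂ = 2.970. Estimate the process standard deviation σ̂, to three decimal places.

4.061

R̄ = (6.4 + 12.6 + 17.4 + 9.1 + 15.5 + 13.8 + 13.7 + 8.0) / 8 = 12.0625
σ̂ = R̄ / d₂ = 12.0625 / 2.970 = 4.0614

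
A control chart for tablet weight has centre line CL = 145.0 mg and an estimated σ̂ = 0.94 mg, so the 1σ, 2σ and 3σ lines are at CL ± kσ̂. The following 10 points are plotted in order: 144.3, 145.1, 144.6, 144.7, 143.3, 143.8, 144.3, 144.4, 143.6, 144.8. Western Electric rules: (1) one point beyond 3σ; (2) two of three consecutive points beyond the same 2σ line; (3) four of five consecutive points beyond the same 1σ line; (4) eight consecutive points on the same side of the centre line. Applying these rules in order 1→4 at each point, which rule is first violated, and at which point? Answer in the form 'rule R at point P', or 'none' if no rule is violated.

Zone of each point (C = within 1σ̂, B = 1σ̂–2σ̂, A = 2σ̂–3σ̂, * = beyond 3σ̂; sign = side of CL): 1:-C, 2:+C, 3:-C, 4:-C, 5:-B, 6:-B, 7:-C, 8:-C, 9:-B, 10:-C
Rule 4 (eight consecutive points on the same side of the centre line) is satisfied at point 10.

rule 4 at point 10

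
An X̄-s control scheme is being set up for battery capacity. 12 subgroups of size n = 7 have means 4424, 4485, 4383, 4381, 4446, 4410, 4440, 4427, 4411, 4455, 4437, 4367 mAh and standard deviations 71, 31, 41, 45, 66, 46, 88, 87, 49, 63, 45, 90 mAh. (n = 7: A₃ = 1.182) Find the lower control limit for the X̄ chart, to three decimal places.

X̄̄ = (4424 + 4485 + 4383 + 4381 + 4446 + 4410 + 4440 + 4427 + 4411 + 4455 + 4437 + 4367) / 12 = 4422.1667
s̄ = (71 + 31 + 41 + 45 + 66 + 46 + 88 + 87 + 49 + 63 + 45 + 90) / 12 = 60.1667
LCL = X̄̄ − A₃·s̄ = 4422.1667 − 1.182 × 60.1667 = 4351.0497

4351.050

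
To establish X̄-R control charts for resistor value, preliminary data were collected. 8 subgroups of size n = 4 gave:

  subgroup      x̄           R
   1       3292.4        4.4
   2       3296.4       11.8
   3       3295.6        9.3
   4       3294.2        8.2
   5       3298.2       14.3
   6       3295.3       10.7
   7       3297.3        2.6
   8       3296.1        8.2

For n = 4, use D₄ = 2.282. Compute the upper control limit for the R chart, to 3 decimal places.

R̄ = (4.4 + 11.8 + 9.3 + 8.2 + 14.3 + 10.7 + 2.6 + 8.2) / 8 = 69.5000 / 8 = 8.6875
UCL_R = D₄·R̄ = 2.282 × 8.6875 = 19.8249

19.825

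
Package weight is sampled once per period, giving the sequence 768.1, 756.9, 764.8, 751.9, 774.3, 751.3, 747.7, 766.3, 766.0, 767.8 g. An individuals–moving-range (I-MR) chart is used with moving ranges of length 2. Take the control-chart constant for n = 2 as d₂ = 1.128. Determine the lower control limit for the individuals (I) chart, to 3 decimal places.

X̄ = (768.1 + 756.9 + 764.8 + 751.9 + 774.3 + 751.3 + 747.7 + 766.3 + 766.0 + 767.8) / 10 = 761.5100
Moving ranges: 11.2, 7.9, 12.9, 22.4, 23.0, 3.6, 18.6, 0.3, 1.8; M̄R̄ = 101.7000 / 9 = 11.3000
LCL = X̄ − 3·M̄R̄/d₂ = 761.5100 − 3 × 11.3000 / 1.128 = 731.4568

731.457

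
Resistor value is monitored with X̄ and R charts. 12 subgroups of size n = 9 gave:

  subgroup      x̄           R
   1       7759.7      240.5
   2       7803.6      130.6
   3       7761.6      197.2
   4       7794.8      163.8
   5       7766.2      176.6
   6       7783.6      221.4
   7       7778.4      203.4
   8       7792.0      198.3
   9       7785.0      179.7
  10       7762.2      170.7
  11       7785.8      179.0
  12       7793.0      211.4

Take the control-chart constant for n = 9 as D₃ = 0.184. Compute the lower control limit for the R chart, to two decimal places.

R̄ = (240.5 + 130.6 + 197.2 + 163.8 + 176.6 + 221.4 + 203.4 + 198.3 + 179.7 + 170.7 + 179.0 + 211.4) / 12 = 2272.6000 / 12 = 189.3833
LCL_R = D₃·R̄ = 0.184 × 189.3833 = 34.8465

34.85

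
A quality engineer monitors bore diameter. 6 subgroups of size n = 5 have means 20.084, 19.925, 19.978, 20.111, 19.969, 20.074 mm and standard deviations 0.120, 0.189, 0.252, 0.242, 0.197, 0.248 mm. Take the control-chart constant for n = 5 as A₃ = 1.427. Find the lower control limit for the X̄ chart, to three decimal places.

X̄̄ = (20.084 + 19.925 + 19.978 + 20.111 + 19.969 + 20.074) / 6 = 20.0235
s̄ = (0.120 + 0.189 + 0.252 + 0.242 + 0.197 + 0.248) / 6 = 0.2080
LCL = X̄̄ − A₃·s̄ = 20.0235 − 1.427 × 0.2080 = 19.7267

19.727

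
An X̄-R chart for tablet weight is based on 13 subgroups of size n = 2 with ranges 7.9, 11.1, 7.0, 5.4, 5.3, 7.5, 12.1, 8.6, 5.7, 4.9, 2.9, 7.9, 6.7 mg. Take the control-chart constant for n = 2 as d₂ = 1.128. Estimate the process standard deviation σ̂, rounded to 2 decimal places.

6.34

R̄ = (7.9 + 11.1 + 7.0 + 5.4 + 5.3 + 7.5 + 12.1 + 8.6 + 5.7 + 4.9 + 2.9 + 7.9 + 6.7) / 13 = 7.1538
σ̂ = R̄ / d₂ = 7.1538 / 1.128 = 6.3421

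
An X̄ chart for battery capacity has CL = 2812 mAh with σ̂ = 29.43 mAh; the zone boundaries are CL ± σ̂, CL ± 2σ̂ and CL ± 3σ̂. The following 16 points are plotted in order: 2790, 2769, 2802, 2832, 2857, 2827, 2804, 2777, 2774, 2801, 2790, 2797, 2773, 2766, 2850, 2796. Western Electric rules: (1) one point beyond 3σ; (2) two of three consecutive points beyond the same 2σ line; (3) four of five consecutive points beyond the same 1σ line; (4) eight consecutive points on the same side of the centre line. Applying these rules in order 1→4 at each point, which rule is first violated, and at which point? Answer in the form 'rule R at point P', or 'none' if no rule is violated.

rule 4 at point 14

Zone of each point (C = within 1σ̂, B = 1σ̂–2σ̂, A = 2σ̂–3σ̂, * = beyond 3σ̂; sign = side of CL): 1:-C, 2:-B, 3:-C, 4:+C, 5:+B, 6:+C, 7:-C, 8:-B, 9:-B, 10:-C, 11:-C, 12:-C, 13:-B, 14:-B, 15:+B, 16:-C
Rule 4 (eight consecutive points on the same side of the centre line) is satisfied at point 14.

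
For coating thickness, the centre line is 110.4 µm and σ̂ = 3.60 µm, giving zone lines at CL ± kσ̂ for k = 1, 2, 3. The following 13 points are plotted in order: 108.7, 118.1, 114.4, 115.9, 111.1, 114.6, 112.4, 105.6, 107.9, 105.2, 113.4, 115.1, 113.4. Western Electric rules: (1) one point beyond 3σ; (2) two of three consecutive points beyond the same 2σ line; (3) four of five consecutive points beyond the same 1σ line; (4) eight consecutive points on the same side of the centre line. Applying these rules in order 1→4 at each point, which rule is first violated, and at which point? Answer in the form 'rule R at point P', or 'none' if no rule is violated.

rule 3 at point 6

Zone of each point (C = within 1σ̂, B = 1σ̂–2σ̂, A = 2σ̂–3σ̂, * = beyond 3σ̂; sign = side of CL): 1:-C, 2:+A, 3:+B, 4:+B, 5:+C, 6:+B, 7:+C, 8:-B, 9:-C, 10:-B, 11:+C, 12:+B, 13:+C
Rule 3 (four of five consecutive points beyond the same 1σ limit) is satisfied at point 6.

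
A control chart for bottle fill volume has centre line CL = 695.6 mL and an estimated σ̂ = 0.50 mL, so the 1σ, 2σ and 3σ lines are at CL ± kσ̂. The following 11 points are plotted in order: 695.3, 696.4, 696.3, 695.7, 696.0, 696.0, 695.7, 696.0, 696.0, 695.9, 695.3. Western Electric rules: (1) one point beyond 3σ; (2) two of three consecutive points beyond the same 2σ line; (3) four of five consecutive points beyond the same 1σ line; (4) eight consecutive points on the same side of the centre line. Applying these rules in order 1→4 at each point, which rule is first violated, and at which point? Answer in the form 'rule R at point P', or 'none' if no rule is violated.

Zone of each point (C = within 1σ̂, B = 1σ̂–2σ̂, A = 2σ̂–3σ̂, * = beyond 3σ̂; sign = side of CL): 1:-C, 2:+B, 3:+B, 4:+C, 5:+C, 6:+C, 7:+C, 8:+C, 9:+C, 10:+C, 11:-C
Rule 4 (eight consecutive points on the same side of the centre line) is satisfied at point 9.

rule 4 at point 9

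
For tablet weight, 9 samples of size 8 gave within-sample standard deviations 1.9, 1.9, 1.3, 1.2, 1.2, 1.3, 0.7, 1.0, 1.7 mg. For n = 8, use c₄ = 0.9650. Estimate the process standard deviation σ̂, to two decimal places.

s̄ = (1.9 + 1.9 + 1.3 + 1.2 + 1.2 + 1.3 + 0.7 + 1.0 + 1.7) / 9 = 1.3556
σ̂ = s̄ / c₄ = 1.3556 / 0.9650 = 1.4047

1.40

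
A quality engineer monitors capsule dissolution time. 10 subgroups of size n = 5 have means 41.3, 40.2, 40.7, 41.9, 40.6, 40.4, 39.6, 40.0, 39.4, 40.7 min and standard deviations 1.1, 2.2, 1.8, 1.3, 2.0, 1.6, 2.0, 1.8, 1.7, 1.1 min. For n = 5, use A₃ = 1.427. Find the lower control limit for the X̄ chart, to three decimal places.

X̄̄ = (41.3 + 40.2 + 40.7 + 41.9 + 40.6 + 40.4 + 39.6 + 40.0 + 39.4 + 40.7) / 10 = 40.4800
s̄ = (1.1 + 2.2 + 1.8 + 1.3 + 2.0 + 1.6 + 2.0 + 1.8 + 1.7 + 1.1) / 10 = 1.6600
LCL = X̄̄ − A₃·s̄ = 40.4800 − 1.427 × 1.6600 = 38.1112

38.111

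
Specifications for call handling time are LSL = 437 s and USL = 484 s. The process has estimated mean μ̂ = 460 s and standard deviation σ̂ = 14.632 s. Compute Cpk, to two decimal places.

Cpu = (USL − μ̂) / (3σ̂) = (484 − 460) / (3 × 14.632) = 0.5467; Cpl = (μ̂ − LSL) / (3σ̂) = (460 − 437) / (3 × 14.632) = 0.5240; Cpk = min(Cpu, Cpl) = 0.5240

0.52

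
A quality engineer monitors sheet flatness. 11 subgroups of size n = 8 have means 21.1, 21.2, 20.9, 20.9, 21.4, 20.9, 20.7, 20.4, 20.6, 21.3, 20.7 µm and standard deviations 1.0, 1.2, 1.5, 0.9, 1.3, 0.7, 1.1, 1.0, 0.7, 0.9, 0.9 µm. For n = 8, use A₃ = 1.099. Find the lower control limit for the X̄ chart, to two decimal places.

X̄̄ = (21.1 + 21.2 + 20.9 + 20.9 + 21.4 + 20.9 + 20.7 + 20.4 + 20.6 + 21.3 + 20.7) / 11 = 20.9182
s̄ = (1.0 + 1.2 + 1.5 + 0.9 + 1.3 + 0.7 + 1.1 + 1.0 + 0.7 + 0.9 + 0.9) / 11 = 1.0182
LCL = X̄̄ − A₃·s̄ = 20.9182 − 1.099 × 1.0182 = 19.7992

19.80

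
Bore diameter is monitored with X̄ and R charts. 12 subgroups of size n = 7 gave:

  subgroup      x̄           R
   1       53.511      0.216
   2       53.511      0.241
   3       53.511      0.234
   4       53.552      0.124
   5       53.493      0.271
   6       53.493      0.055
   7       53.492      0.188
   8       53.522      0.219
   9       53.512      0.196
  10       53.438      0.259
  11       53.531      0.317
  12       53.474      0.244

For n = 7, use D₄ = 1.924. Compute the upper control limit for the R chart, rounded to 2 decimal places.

R̄ = (0.216 + 0.241 + 0.234 + 0.124 + 0.271 + 0.055 + 0.188 + 0.219 + 0.196 + 0.259 + 0.317 + 0.244) / 12 = 2.5640 / 12 = 0.2137
UCL_R = D₄·R̄ = 1.924 × 0.2137 = 0.4111

0.41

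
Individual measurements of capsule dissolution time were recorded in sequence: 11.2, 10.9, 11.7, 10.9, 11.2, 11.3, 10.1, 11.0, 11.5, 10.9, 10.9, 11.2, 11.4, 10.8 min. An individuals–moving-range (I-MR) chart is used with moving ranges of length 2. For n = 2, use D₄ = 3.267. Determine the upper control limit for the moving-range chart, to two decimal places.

1.66

Moving ranges: 0.3, 0.8, 0.8, 0.3, 0.1, 1.2, 0.9, 0.5, 0.6, 0.0, 0.3, 0.2, 0.6; M̄R̄ = 6.6000 / 13 = 0.5077
UCL_MR = D₄·M̄R̄ = 3.267 × 0.5077 = 1.6586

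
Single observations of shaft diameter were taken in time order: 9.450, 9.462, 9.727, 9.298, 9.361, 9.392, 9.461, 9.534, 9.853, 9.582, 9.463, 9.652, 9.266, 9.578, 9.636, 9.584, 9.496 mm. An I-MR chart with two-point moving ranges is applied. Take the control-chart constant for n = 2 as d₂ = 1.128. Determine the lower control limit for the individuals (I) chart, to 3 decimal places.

9.063

X̄ = (9.450 + 9.462 + 9.727 + 9.298 + 9.361 + 9.392 + 9.461 + 9.534 + 9.853 + 9.582 + 9.463 + 9.652 + 9.266 + 9.578 + 9.636 + 9.584 + 9.496) / 17 = 9.5174
Moving ranges: 0.012, 0.265, 0.429, 0.063, 0.031, 0.069, 0.073, 0.319, 0.271, 0.119, 0.189, 0.386, 0.312, 0.058, 0.052, 0.088; M̄R̄ = 2.7360 / 16 = 0.1710
LCL = X̄ − 3·M̄R̄/d₂ = 9.5174 − 3 × 0.1710 / 1.128 = 9.0626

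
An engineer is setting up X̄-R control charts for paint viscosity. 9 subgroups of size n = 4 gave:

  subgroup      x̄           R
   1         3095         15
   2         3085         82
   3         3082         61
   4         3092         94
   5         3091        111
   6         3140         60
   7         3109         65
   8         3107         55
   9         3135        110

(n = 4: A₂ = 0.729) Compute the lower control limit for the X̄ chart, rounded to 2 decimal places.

X̄̄ = (3095 + 3085 + 3082 + 3092 + 3091 + 3140 + 3109 + 3107 + 3135) / 9 = 27936.0000 / 9 = 3104.0000
R̄ = (15 + 82 + 61 + 94 + 111 + 60 + 65 + 55 + 110) / 9 = 653.0000 / 9 = 72.5556
LCL = X̄̄ − A₂·R̄ = 3104.0000 − 0.729 × 72.5556 = 3051.1070

3051.11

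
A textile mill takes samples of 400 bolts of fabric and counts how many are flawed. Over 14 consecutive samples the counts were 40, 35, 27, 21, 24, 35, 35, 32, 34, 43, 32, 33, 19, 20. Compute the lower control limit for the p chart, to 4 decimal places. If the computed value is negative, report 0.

0.0368

p̄ = Σdᵢ / (k·n) = 430 / (14 × 400) = 0.07679
LCL = p̄ − 3·√(p̄(1−p̄)/n) = 0.07679 − 3 × 0.01331 = 0.03685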